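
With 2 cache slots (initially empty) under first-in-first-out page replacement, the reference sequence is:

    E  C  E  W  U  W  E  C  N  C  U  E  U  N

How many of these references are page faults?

E → fault, frames [E]
C → fault, frames [E, C]
E → hit
W → fault, evict E, frames [C, W]
U → fault, evict C, frames [W, U]
W → hit
E → fault, evict W, frames [U, E]
C → fault, evict U, frames [E, C]
N → fault, evict E, frames [C, N]
C → hit
U → fault, evict C, frames [N, U]
E → fault, evict N, frames [U, E]
U → hit
N → fault, evict U, frames [E, N]
Page faults: 10.

10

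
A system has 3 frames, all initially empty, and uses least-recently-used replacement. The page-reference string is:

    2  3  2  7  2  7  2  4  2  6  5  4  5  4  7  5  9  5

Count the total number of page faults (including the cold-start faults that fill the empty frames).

2 -> fault, frames {2}
3 -> fault, frames {2,3}
2 -> hit
7 -> fault, frames {3,2,7}
2 -> hit
7 -> hit
2 -> hit
4 -> fault, evict 3, frames {7,2,4}
2 -> hit
6 -> fault, evict 7, frames {4,2,6}
5 -> fault, evict 4, frames {2,6,5}
4 -> fault, evict 2, frames {6,5,4}
5 -> hit
4 -> hit
7 -> fault, evict 6, frames {5,4,7}
5 -> hit
9 -> fault, evict 4, frames {7,5,9}
5 -> hit
Page faults: 9.

9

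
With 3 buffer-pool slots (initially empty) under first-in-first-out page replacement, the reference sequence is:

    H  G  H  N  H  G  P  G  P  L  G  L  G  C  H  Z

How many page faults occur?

H -> fault, frames (H)
G -> fault, frames (H G)
H -> hit
N -> fault, frames (H G N)
H -> hit
G -> hit
P -> fault, evict H, frames (G N P)
G -> hit
P -> hit
L -> fault, evict G, frames (N P L)
G -> fault, evict N, frames (P L G)
L -> hit
G -> hit
C -> fault, evict P, frames (L G C)
H -> fault, evict L, frames (G C H)
Z -> fault, evict G, frames (C H Z)
Page faults: 9.

9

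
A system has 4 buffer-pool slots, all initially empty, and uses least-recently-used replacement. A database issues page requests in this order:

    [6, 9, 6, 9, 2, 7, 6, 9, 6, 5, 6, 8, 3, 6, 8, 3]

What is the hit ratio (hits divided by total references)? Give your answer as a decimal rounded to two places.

0.56

6: miss, frames (6)
9: miss, frames (6 9)
6: hit
9: hit
2: miss, frames (6 9 2)
7: miss, frames (6 9 2 7)
6: hit
9: hit
6: hit
5: miss, evict 2, frames (7 9 6 5)
6: hit
8: miss, evict 7, frames (9 5 6 8)
3: miss, evict 9, frames (5 6 8 3)
6: hit
8: hit
3: hit
Hits: 9 of 16 references → 9/16 = 0.5625.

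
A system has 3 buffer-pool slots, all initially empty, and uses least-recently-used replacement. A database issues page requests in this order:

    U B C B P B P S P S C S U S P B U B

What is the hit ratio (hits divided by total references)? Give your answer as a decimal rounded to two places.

U: fault, frames [U]
B: fault, frames [U, B]
C: fault, frames [U, B, C]
B: hit
P: fault, evict U, frames [C, B, P]
B: hit
P: hit
S: fault, evict C, frames [B, P, S]
P: hit
S: hit
C: fault, evict B, frames [P, S, C]
S: hit
U: fault, evict P, frames [C, S, U]
S: hit
P: fault, evict C, frames [U, S, P]
B: fault, evict U, frames [S, P, B]
U: fault, evict S, frames [P, B, U]
B: hit
Hits: 8 of 18 references → 8/18 = 0.4444.

0.44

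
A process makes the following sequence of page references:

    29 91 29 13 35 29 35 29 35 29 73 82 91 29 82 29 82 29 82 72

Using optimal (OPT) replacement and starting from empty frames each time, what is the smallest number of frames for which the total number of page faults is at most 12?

f=1: 20 faults
f=2: 9 faults
f=3: 7 faults
f=4: 7 faults
f=5: 7 faults
f=6: 7 faults
f=7: 7 faults
Smallest f with faults ≤ 12 is 2.

2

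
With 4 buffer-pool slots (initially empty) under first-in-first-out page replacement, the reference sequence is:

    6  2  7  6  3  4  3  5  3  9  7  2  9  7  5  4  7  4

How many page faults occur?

6 → fault, frames [6]
2 → fault, frames [6, 2]
7 → fault, frames [6, 2, 7]
6 → hit
3 → fault, frames [6, 2, 7, 3]
4 → fault, evict 6, frames [2, 7, 3, 4]
3 → hit
5 → fault, evict 2, frames [7, 3, 4, 5]
3 → hit
9 → fault, evict 7, frames [3, 4, 5, 9]
7 → fault, evict 3, frames [4, 5, 9, 7]
2 → fault, evict 4, frames [5, 9, 7, 2]
9 → hit
7 → hit
5 → hit
4 → fault, evict 5, frames [9, 7, 2, 4]
7 → hit
4 → hit
Page faults: 10.

10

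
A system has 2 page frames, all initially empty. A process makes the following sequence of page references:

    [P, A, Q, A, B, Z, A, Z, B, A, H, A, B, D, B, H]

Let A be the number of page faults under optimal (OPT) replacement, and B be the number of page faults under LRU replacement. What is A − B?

-2

Under OPT: F F F . F F . . F . F . F F . F → 10 faults.
Under LRU: F F F . F F F . F F F . F F . F → 12 faults.
A − B = 10 − 12 = -2.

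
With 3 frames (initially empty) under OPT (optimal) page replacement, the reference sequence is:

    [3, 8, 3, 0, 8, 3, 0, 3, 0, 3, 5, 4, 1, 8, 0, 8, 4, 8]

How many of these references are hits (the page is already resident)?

3 → miss, frames (3)
8 → miss, frames (3 8)
3 → hit
0 → miss, frames (3 8 0)
8 → hit
3 → hit
0 → hit
3 → hit
0 → hit
3 → hit
5 → miss, evict 3, frames (8 0 5)
4 → miss, evict 5, frames (8 0 4)
1 → miss, evict 4, frames (8 0 1)
8 → hit
0 → hit
8 → hit
4 → miss, evict 1, frames (8 0 4)
8 → hit
Hits: 11.

11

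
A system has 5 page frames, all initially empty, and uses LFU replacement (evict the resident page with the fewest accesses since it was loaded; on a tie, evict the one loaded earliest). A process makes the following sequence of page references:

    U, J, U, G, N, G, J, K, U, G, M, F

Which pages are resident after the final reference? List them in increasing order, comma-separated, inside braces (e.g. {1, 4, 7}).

U → miss, frames {U}
J → miss, frames {U,J}
U → hit
G → miss, frames {U,J,G}
N → miss, frames {U,J,G,N}
G → hit
J → hit
K → miss, frames {U,J,G,N,K}
U → hit
G → hit
M → miss, evict N, frames {U,J,G,K,M}
F → miss, evict K, frames {U,J,G,M,F}

{F, G, J, M, U}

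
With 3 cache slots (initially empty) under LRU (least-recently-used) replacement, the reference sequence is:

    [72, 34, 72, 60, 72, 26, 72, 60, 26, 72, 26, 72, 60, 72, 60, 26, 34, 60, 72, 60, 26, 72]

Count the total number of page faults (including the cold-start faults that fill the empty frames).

7

72 → miss, frames {72}
34 → miss, frames {72,34}
72 → hit
60 → miss, frames {34,72,60}
72 → hit
26 → miss, evict 34, frames {60,72,26}
72 → hit
60 → hit
26 → hit
72 → hit
26 → hit
72 → hit
60 → hit
72 → hit
60 → hit
26 → hit
34 → miss, evict 72, frames {60,26,34}
60 → hit
72 → miss, evict 26, frames {34,60,72}
60 → hit
26 → miss, evict 34, frames {72,60,26}
72 → hit
Page faults: 7.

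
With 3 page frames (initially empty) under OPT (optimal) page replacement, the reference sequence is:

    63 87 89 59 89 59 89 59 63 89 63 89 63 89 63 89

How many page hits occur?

63 -> fault, frames {63}
87 -> fault, frames {63,87}
89 -> fault, frames {63,87,89}
59 -> fault, evict 87, frames {63,89,59}
89 -> hit
59 -> hit
89 -> hit
59 -> hit
63 -> hit
89 -> hit
63 -> hit
89 -> hit
63 -> hit
89 -> hit
63 -> hit
89 -> hit
Hits: 12.

12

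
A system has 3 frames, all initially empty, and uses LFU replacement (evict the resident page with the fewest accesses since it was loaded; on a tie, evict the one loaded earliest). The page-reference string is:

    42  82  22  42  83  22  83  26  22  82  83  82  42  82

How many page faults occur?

8

42: fault, frames {42}
82: fault, frames {42,82}
22: fault, frames {42,82,22}
42: hit
83: fault, evict 82, frames {42,22,83}
22: hit
83: hit
26: fault, evict 42, frames {22,83,26}
22: hit
82: fault, evict 26, frames {22,83,82}
83: hit
82: hit
42: fault, evict 82, frames {22,83,42}
82: fault, evict 42, frames {22,83,82}
Page faults: 8.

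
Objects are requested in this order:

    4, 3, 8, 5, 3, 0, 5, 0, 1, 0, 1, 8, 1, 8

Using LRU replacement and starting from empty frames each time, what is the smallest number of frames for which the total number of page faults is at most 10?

f=1: 14 faults
f=2: 9 faults
f=3: 7 faults
f=4: 7 faults
f=5: 6 faults
f=6: 6 faults
Smallest f with faults ≤ 10 is 2.

2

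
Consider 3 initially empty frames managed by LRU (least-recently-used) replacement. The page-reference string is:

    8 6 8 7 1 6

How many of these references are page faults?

8 → miss, frames {8}
6 → miss, frames {8,6}
8 → hit
7 → miss, frames {6,8,7}
1 → miss, evict 6, frames {8,7,1}
6 → miss, evict 8, frames {7,1,6}
Page faults: 5.

5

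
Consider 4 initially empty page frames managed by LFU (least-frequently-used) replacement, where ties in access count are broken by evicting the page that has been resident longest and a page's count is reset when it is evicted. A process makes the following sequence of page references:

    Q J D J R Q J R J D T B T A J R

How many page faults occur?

8

Q: miss, frames {Q}
J: miss, frames {Q,J}
D: miss, frames {Q,J,D}
J: hit
R: miss, frames {Q,J,D,R}
Q: hit
J: hit
R: hit
J: hit
D: hit
T: miss, evict Q, frames {J,D,R,T}
B: miss, evict T, frames {J,D,R,B}
T: miss, evict B, frames {J,D,R,T}
A: miss, evict T, frames {J,D,R,A}
J: hit
R: hit
Page faults: 8.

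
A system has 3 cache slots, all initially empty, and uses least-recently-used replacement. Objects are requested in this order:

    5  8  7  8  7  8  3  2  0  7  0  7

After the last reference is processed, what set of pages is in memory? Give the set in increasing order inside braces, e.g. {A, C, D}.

5: miss, frames {5}
8: miss, frames {5,8}
7: miss, frames {5,8,7}
8: hit
7: hit
8: hit
3: miss, evict 5, frames {7,8,3}
2: miss, evict 7, frames {8,3,2}
0: miss, evict 8, frames {3,2,0}
7: miss, evict 3, frames {2,0,7}
0: hit
7: hit

{0, 2, 7}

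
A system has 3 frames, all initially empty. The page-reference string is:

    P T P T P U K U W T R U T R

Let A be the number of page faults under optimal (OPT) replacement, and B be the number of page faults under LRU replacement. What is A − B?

-2

Under OPT: F F . . . F F . F . F . . . → 6 faults.
Under LRU: F F . . . F F . F F F F . . → 8 faults.
A − B = 6 − 8 = -2.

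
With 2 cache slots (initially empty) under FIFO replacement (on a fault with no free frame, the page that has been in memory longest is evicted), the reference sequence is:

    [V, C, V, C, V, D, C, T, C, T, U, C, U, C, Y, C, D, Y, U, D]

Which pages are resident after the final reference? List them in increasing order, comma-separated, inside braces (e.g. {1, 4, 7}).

{D, U}

V → miss, frames {V}
C → miss, frames {V,C}
V → hit
C → hit
V → hit
D → miss, evict V, frames {C,D}
C → hit
T → miss, evict C, frames {D,T}
C → miss, evict D, frames {T,C}
T → hit
U → miss, evict T, frames {C,U}
C → hit
U → hit
C → hit
Y → miss, evict C, frames {U,Y}
C → miss, evict U, frames {Y,C}
D → miss, evict Y, frames {C,D}
Y → miss, evict C, frames {D,Y}
U → miss, evict D, frames {Y,U}
D → miss, evict Y, frames {U,D}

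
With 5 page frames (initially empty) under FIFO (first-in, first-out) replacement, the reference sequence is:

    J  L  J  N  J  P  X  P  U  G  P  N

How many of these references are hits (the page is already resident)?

5

J: fault, frames [J]
L: fault, frames [J, L]
J: hit
N: fault, frames [J, L, N]
J: hit
P: fault, frames [J, L, N, P]
X: fault, frames [J, L, N, P, X]
P: hit
U: fault, evict J, frames [L, N, P, X, U]
G: fault, evict L, frames [N, P, X, U, G]
P: hit
N: hit
Hits: 5.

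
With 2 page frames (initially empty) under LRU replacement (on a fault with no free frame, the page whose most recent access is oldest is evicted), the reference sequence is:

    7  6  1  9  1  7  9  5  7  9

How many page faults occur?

7 → miss, frames [7]
6 → miss, frames [7, 6]
1 → miss, evict 7, frames [6, 1]
9 → miss, evict 6, frames [1, 9]
1 → hit
7 → miss, evict 9, frames [1, 7]
9 → miss, evict 1, frames [7, 9]
5 → miss, evict 7, frames [9, 5]
7 → miss, evict 9, frames [5, 7]
9 → miss, evict 5, frames [7, 9]
Page faults: 9.

9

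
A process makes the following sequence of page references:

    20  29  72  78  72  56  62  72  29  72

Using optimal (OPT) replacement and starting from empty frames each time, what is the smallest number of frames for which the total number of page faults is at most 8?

f=1: 10 faults
f=2: 7 faults
f=3: 6 faults
f=4: 6 faults
f=5: 6 faults
f=6: 6 faults
Smallest f with faults ≤ 8 is 2.

2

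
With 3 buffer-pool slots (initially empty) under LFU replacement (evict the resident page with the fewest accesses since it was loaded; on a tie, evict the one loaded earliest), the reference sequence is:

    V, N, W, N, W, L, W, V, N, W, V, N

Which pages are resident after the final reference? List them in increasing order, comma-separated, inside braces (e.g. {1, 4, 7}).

{N, V, W}

V → fault, frames (V)
N → fault, frames (V N)
W → fault, frames (V N W)
N → hit
W → hit
L → fault, evict V, frames (N W L)
W → hit
V → fault, evict L, frames (N W V)
N → hit
W → hit
V → hit
N → hit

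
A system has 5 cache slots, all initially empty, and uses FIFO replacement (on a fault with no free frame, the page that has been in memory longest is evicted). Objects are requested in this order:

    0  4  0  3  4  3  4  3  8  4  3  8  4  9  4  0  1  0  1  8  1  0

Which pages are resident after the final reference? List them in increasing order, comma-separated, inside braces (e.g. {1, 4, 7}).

0: fault, frames [0]
4: fault, frames [0, 4]
0: hit
3: fault, frames [0, 4, 3]
4: hit
3: hit
4: hit
3: hit
8: fault, frames [0, 4, 3, 8]
4: hit
3: hit
8: hit
4: hit
9: fault, frames [0, 4, 3, 8, 9]
4: hit
0: hit
1: fault, evict 0, frames [4, 3, 8, 9, 1]
0: fault, evict 4, frames [3, 8, 9, 1, 0]
1: hit
8: hit
1: hit
0: hit

{0, 1, 3, 8, 9}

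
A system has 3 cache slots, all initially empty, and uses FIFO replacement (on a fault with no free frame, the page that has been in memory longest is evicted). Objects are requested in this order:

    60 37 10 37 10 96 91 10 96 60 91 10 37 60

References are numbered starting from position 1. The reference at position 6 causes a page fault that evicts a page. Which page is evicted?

60

pos 1: 60 -> miss, frames (60)
pos 2: 37 -> miss, frames (60 37)
pos 3: 10 -> miss, frames (60 37 10)
pos 4: 37 -> hit
pos 5: 10 -> hit
pos 6: 96 -> miss, evict 60, frames (37 10 96)
At position 6, page 60 is evicted.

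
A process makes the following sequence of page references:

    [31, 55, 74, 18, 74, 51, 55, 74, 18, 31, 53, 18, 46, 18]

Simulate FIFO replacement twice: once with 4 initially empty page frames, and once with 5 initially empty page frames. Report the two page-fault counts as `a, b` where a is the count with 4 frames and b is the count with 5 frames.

4 frames: F F F F . F . . . F F . F F → 9 faults.
5 frames: F F F F . F . . . . F . F . → 7 faults.
7 < 9: adding a frame reduced faults, as is typical.

9, 7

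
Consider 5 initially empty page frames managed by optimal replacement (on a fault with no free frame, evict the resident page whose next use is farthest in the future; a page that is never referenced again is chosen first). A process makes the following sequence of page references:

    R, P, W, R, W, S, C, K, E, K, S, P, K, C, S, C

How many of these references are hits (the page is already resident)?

9

R -> miss, frames [R]
P -> miss, frames [R, P]
W -> miss, frames [R, P, W]
R -> hit
W -> hit
S -> miss, frames [R, P, W, S]
C -> miss, frames [R, P, W, S, C]
K -> miss, evict W, frames [R, P, S, C, K]
E -> miss, evict R, frames [P, S, C, K, E]
K -> hit
S -> hit
P -> hit
K -> hit
C -> hit
S -> hit
C -> hit
Hits: 9.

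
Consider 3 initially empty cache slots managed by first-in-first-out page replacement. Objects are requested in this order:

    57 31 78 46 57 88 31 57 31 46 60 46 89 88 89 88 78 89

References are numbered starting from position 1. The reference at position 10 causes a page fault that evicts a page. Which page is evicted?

57

pos 1: 57 -> miss, frames [57]
pos 2: 31 -> miss, frames [57, 31]
pos 3: 78 -> miss, frames [57, 31, 78]
pos 4: 46 -> miss, evict 57, frames [31, 78, 46]
pos 5: 57 -> miss, evict 31, frames [78, 46, 57]
pos 6: 88 -> miss, evict 78, frames [46, 57, 88]
pos 7: 31 -> miss, evict 46, frames [57, 88, 31]
pos 8: 57 -> hit
pos 9: 31 -> hit
pos 10: 46 -> miss, evict 57, frames [88, 31, 46]
At position 10, page 57 is evicted.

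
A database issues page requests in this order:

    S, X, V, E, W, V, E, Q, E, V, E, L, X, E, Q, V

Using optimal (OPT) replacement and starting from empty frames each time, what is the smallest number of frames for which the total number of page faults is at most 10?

3

f=1: 16 faults
f=2: 12 faults
f=3: 9 faults
f=4: 8 faults
f=5: 7 faults
f=6: 7 faults
f=7: 7 faults
Smallest f with faults ≤ 10 is 3.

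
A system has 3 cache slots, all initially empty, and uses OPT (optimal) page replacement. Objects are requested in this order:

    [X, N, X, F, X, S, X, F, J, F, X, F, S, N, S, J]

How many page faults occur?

X: fault, frames (X)
N: fault, frames (X N)
X: hit
F: fault, frames (X N F)
X: hit
S: fault, evict N, frames (X F S)
X: hit
F: hit
J: fault, evict S, frames (X F J)
F: hit
X: hit
F: hit
S: fault, evict F, frames (X J S)
N: fault, evict X, frames (J S N)
S: hit
J: hit
Page faults: 7.

7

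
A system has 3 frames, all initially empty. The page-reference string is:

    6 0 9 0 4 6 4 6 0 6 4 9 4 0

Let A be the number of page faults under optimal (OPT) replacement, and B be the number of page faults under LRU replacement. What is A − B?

-2

Under OPT: F F F . F . . . . . . F . . → 5 faults.
Under LRU: F F F . F F . . . . . F . F → 7 faults.
A − B = 5 − 7 = -2.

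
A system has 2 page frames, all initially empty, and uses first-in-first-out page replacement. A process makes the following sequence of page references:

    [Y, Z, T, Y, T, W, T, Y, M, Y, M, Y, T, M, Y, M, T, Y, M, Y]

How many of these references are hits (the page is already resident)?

Y -> miss, frames [Y]
Z -> miss, frames [Y, Z]
T -> miss, evict Y, frames [Z, T]
Y -> miss, evict Z, frames [T, Y]
T -> hit
W -> miss, evict T, frames [Y, W]
T -> miss, evict Y, frames [W, T]
Y -> miss, evict W, frames [T, Y]
M -> miss, evict T, frames [Y, M]
Y -> hit
M -> hit
Y -> hit
T -> miss, evict Y, frames [M, T]
M -> hit
Y -> miss, evict M, frames [T, Y]
M -> miss, evict T, frames [Y, M]
T -> miss, evict Y, frames [M, T]
Y -> miss, evict M, frames [T, Y]
M -> miss, evict T, frames [Y, M]
Y -> hit
Hits: 6.

6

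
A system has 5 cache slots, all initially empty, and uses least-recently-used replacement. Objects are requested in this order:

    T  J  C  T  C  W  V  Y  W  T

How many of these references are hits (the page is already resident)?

T → fault, frames {T}
J → fault, frames {T,J}
C → fault, frames {T,J,C}
T → hit
C → hit
W → fault, frames {J,T,C,W}
V → fault, frames {J,T,C,W,V}
Y → fault, evict J, frames {T,C,W,V,Y}
W → hit
T → hit
Hits: 4.

4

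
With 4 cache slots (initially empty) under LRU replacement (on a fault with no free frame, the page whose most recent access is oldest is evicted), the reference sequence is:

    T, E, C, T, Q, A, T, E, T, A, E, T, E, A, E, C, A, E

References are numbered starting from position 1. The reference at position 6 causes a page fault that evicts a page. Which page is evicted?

pos 1: T -> fault, frames (T)
pos 2: E -> fault, frames (T E)
pos 3: C -> fault, frames (T E C)
pos 4: T -> hit
pos 5: Q -> fault, frames (E C T Q)
pos 6: A -> fault, evict E, frames (C T Q A)
At position 6, page E is evicted.

E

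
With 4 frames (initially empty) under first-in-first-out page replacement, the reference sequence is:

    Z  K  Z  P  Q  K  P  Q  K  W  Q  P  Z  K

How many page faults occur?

Z → fault, frames [Z]
K → fault, frames [Z, K]
Z → hit
P → fault, frames [Z, K, P]
Q → fault, frames [Z, K, P, Q]
K → hit
P → hit
Q → hit
K → hit
W → fault, evict Z, frames [K, P, Q, W]
Q → hit
P → hit
Z → fault, evict K, frames [P, Q, W, Z]
K → fault, evict P, frames [Q, W, Z, K]
Page faults: 7.

7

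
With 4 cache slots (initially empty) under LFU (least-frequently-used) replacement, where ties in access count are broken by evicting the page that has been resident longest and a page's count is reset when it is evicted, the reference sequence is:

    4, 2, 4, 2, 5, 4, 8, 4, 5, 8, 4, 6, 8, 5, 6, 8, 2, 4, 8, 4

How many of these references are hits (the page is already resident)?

4 -> fault, frames (4)
2 -> fault, frames (4 2)
4 -> hit
2 -> hit
5 -> fault, frames (4 2 5)
4 -> hit
8 -> fault, frames (4 2 5 8)
4 -> hit
5 -> hit
8 -> hit
4 -> hit
6 -> fault, evict 2, frames (4 5 8 6)
8 -> hit
5 -> hit
6 -> hit
8 -> hit
2 -> fault, evict 6, frames (4 5 8 2)
4 -> hit
8 -> hit
4 -> hit
Hits: 14.

14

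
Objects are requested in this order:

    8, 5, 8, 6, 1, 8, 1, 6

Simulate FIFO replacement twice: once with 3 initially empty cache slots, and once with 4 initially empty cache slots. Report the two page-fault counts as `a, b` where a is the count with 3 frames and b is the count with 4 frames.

3 frames: F F . F F F . . → 5 faults.
4 frames: F F . F F . . . → 4 faults.
4 < 5: adding a frame reduced faults, as is typical.

5, 4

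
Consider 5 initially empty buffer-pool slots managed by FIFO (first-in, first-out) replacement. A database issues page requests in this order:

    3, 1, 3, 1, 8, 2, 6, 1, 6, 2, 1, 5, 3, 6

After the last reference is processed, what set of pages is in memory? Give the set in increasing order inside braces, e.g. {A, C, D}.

3 → miss, frames [3]
1 → miss, frames [3, 1]
3 → hit
1 → hit
8 → miss, frames [3, 1, 8]
2 → miss, frames [3, 1, 8, 2]
6 → miss, frames [3, 1, 8, 2, 6]
1 → hit
6 → hit
2 → hit
1 → hit
5 → miss, evict 3, frames [1, 8, 2, 6, 5]
3 → miss, evict 1, frames [8, 2, 6, 5, 3]
6 → hit

{2, 3, 5, 6, 8}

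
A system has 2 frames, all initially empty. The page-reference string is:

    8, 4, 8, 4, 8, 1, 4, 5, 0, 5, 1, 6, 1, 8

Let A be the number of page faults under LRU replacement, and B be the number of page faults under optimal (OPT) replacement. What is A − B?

1

Under LRU: F F . . . F F F F . F F . F → 9 faults.
Under OPT: F F . . . F . F F . F F . F → 8 faults.
A − B = 9 − 8 = 1.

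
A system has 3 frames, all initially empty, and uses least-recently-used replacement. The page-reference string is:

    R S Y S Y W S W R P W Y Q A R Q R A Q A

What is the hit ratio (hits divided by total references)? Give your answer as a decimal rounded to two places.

R → miss, frames [R]
S → miss, frames [R, S]
Y → miss, frames [R, S, Y]
S → hit
Y → hit
W → miss, evict R, frames [S, Y, W]
S → hit
W → hit
R → miss, evict Y, frames [S, W, R]
P → miss, evict S, frames [W, R, P]
W → hit
Y → miss, evict R, frames [P, W, Y]
Q → miss, evict P, frames [W, Y, Q]
A → miss, evict W, frames [Y, Q, A]
R → miss, evict Y, frames [Q, A, R]
Q → hit
R → hit
A → hit
Q → hit
A → hit
Hits: 10 of 20 references → 10/20 = 0.5000.

0.50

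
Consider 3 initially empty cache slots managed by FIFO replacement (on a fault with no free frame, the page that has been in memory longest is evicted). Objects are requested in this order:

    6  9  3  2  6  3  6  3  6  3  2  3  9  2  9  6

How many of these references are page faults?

6

6 → miss, frames {6}
9 → miss, frames {6,9}
3 → miss, frames {6,9,3}
2 → miss, evict 6, frames {9,3,2}
6 → miss, evict 9, frames {3,2,6}
3 → hit
6 → hit
3 → hit
6 → hit
3 → hit
2 → hit
3 → hit
9 → miss, evict 3, frames {2,6,9}
2 → hit
9 → hit
6 → hit
Page faults: 6.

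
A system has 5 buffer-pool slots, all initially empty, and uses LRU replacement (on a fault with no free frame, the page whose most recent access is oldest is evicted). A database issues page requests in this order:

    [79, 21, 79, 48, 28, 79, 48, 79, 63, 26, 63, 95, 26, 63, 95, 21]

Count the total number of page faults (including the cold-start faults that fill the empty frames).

79 -> fault, frames (79)
21 -> fault, frames (79 21)
79 -> hit
48 -> fault, frames (21 79 48)
28 -> fault, frames (21 79 48 28)
79 -> hit
48 -> hit
79 -> hit
63 -> fault, frames (21 28 48 79 63)
26 -> fault, evict 21, frames (28 48 79 63 26)
63 -> hit
95 -> fault, evict 28, frames (48 79 26 63 95)
26 -> hit
63 -> hit
95 -> hit
21 -> fault, evict 48, frames (79 26 63 95 21)
Page faults: 8.

8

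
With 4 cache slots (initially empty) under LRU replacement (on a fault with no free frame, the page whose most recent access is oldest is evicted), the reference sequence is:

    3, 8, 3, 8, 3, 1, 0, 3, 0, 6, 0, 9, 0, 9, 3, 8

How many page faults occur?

3 -> fault, frames (3)
8 -> fault, frames (3 8)
3 -> hit
8 -> hit
3 -> hit
1 -> fault, frames (8 3 1)
0 -> fault, frames (8 3 1 0)
3 -> hit
0 -> hit
6 -> fault, evict 8, frames (1 3 0 6)
0 -> hit
9 -> fault, evict 1, frames (3 6 0 9)
0 -> hit
9 -> hit
3 -> hit
8 -> fault, evict 6, frames (0 9 3 8)
Page faults: 7.

7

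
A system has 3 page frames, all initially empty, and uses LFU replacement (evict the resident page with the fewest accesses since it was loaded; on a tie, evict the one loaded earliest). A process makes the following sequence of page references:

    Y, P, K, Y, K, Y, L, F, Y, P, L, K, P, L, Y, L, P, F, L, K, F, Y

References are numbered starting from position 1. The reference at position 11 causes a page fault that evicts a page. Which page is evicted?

pos 1: Y → fault, frames [Y]
pos 2: P → fault, frames [Y, P]
pos 3: K → fault, frames [Y, P, K]
pos 4: Y → hit
pos 5: K → hit
pos 6: Y → hit
pos 7: L → fault, evict P, frames [Y, K, L]
pos 8: F → fault, evict L, frames [Y, K, F]
pos 9: Y → hit
pos 10: P → fault, evict F, frames [Y, K, P]
pos 11: L → fault, evict P, frames [Y, K, L]
At position 11, page P is evicted.

P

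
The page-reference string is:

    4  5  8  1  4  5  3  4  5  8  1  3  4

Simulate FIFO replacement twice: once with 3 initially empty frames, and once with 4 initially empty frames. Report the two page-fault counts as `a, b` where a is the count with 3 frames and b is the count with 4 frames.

10, 11

3 frames: F F F F F F F . . F F . F → 10 faults.
4 frames: F F F F . . F F F F F F F → 11 faults.
11 > 10: adding a frame increased faults — Belady's anomaly.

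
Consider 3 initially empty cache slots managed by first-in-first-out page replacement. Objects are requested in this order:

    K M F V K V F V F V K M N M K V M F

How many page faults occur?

9

K: miss, frames (K)
M: miss, frames (K M)
F: miss, frames (K M F)
V: miss, evict K, frames (M F V)
K: miss, evict M, frames (F V K)
V: hit
F: hit
V: hit
F: hit
V: hit
K: hit
M: miss, evict F, frames (V K M)
N: miss, evict V, frames (K M N)
M: hit
K: hit
V: miss, evict K, frames (M N V)
M: hit
F: miss, evict M, frames (N V F)
Page faults: 9.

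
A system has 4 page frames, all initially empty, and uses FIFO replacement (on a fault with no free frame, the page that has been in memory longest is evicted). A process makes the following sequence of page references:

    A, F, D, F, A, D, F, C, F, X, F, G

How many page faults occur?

A → miss, frames (A)
F → miss, frames (A F)
D → miss, frames (A F D)
F → hit
A → hit
D → hit
F → hit
C → miss, frames (A F D C)
F → hit
X → miss, evict A, frames (F D C X)
F → hit
G → miss, evict F, frames (D C X G)
Page faults: 6.

6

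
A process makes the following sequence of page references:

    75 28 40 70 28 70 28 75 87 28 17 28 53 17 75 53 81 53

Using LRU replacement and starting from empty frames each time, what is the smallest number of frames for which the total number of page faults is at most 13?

f=1: 18 faults
f=2: 14 faults
f=3: 10 faults
f=4: 9 faults
f=5: 8 faults
f=6: 8 faults
f=7: 8 faults
f=8: 8 faults
Smallest f with faults ≤ 13 is 3.

3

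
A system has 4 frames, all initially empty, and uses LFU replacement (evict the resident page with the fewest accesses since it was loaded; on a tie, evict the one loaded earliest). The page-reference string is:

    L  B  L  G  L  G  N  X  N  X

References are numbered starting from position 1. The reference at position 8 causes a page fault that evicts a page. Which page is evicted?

pos 1: L: miss, frames [L]
pos 2: B: miss, frames [L, B]
pos 3: L: hit
pos 4: G: miss, frames [L, B, G]
pos 5: L: hit
pos 6: G: hit
pos 7: N: miss, frames [L, B, G, N]
pos 8: X: miss, evict B, frames [L, G, N, X]
At position 8, page B is evicted.

B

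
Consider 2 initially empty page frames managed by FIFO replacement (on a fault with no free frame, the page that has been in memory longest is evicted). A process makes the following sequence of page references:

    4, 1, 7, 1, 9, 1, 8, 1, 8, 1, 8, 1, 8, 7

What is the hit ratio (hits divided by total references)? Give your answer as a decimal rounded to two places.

0.50

4 -> miss, frames [4]
1 -> miss, frames [4, 1]
7 -> miss, evict 4, frames [1, 7]
1 -> hit
9 -> miss, evict 1, frames [7, 9]
1 -> miss, evict 7, frames [9, 1]
8 -> miss, evict 9, frames [1, 8]
1 -> hit
8 -> hit
1 -> hit
8 -> hit
1 -> hit
8 -> hit
7 -> miss, evict 1, frames [8, 7]
Hits: 7 of 14 references → 7/14 = 0.5000.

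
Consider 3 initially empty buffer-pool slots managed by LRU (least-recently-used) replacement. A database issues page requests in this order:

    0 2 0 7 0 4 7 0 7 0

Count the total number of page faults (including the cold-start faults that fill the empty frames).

0 -> miss, frames (0)
2 -> miss, frames (0 2)
0 -> hit
7 -> miss, frames (2 0 7)
0 -> hit
4 -> miss, evict 2, frames (7 0 4)
7 -> hit
0 -> hit
7 -> hit
0 -> hit
Page faults: 4.

4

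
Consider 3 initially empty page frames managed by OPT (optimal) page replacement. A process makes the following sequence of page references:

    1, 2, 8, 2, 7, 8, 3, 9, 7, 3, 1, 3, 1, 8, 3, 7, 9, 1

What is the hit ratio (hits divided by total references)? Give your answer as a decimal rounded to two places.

1 → miss, frames (1)
2 → miss, frames (1 2)
8 → miss, frames (1 2 8)
2 → hit
7 → miss, evict 2, frames (1 8 7)
8 → hit
3 → miss, evict 8, frames (1 7 3)
9 → miss, evict 1, frames (7 3 9)
7 → hit
3 → hit
1 → miss, evict 9, frames (7 3 1)
3 → hit
1 → hit
8 → miss, evict 1, frames (7 3 8)
3 → hit
7 → hit
9 → miss, evict 8, frames (7 3 9)
1 → miss, evict 9, frames (7 3 1)
Hits: 8 of 18 references → 8/18 = 0.4444.

0.44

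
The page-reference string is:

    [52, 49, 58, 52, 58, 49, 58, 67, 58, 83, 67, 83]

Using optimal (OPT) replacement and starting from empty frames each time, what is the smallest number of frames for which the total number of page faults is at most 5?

3

f=1: 12 faults
f=2: 6 faults
f=3: 5 faults
f=4: 5 faults
f=5: 5 faults
Smallest f with faults ≤ 5 is 3.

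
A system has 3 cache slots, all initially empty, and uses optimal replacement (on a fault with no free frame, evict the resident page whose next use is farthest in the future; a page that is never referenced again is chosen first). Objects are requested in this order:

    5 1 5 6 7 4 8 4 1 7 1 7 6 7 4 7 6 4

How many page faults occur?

5 -> fault, frames {5}
1 -> fault, frames {5,1}
5 -> hit
6 -> fault, frames {5,1,6}
7 -> fault, evict 5, frames {1,6,7}
4 -> fault, evict 6, frames {1,7,4}
8 -> fault, evict 7, frames {1,4,8}
4 -> hit
1 -> hit
7 -> fault, evict 8, frames {1,4,7}
1 -> hit
7 -> hit
6 -> fault, evict 1, frames {4,7,6}
7 -> hit
4 -> hit
7 -> hit
6 -> hit
4 -> hit
Page faults: 8.

8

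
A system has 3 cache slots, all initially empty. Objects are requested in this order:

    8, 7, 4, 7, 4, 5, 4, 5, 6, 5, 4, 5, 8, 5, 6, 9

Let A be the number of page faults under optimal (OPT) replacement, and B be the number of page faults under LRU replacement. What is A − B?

Under OPT: F F F . . F . . F . . . F . . F → 7 faults.
Under LRU: F F F . . F . . F . . . F . F F → 8 faults.
A − B = 7 − 8 = -1.

-1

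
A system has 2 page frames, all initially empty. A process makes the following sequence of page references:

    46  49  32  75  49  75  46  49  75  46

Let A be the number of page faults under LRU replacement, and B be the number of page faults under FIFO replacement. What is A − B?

Under LRU: F F F F F . F F F F → 9 faults.
Under FIFO: F F F F F . F . F . → 7 faults.
A − B = 9 − 7 = 2.

2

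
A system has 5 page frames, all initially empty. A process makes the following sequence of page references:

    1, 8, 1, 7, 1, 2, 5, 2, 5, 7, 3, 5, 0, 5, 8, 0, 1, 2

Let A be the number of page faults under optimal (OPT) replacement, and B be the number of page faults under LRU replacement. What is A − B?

Under OPT: F F . F . F F . . . F . F . . . . . → 7 faults.
Under LRU: F F . F . F F . . . F . F . F . F F → 10 faults.
A − B = 7 − 10 = -3.

-3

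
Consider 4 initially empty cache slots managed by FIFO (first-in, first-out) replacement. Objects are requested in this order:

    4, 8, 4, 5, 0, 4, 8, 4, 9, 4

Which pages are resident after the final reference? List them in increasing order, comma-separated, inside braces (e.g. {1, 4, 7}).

{0, 4, 5, 9}

4 → fault, frames [4]
8 → fault, frames [4, 8]
4 → hit
5 → fault, frames [4, 8, 5]
0 → fault, frames [4, 8, 5, 0]
4 → hit
8 → hit
4 → hit
9 → fault, evict 4, frames [8, 5, 0, 9]
4 → fault, evict 8, frames [5, 0, 9, 4]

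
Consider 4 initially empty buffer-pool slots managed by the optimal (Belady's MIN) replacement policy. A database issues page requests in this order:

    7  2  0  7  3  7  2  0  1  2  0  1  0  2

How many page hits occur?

7: miss, frames {7}
2: miss, frames {7,2}
0: miss, frames {7,2,0}
7: hit
3: miss, frames {7,2,0,3}
7: hit
2: hit
0: hit
1: miss, evict 3, frames {7,2,0,1}
2: hit
0: hit
1: hit
0: hit
2: hit
Hits: 9.

9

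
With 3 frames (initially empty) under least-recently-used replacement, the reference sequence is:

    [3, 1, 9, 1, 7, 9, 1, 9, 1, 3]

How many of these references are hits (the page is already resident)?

5

3 -> miss, frames {3}
1 -> miss, frames {3,1}
9 -> miss, frames {3,1,9}
1 -> hit
7 -> miss, evict 3, frames {9,1,7}
9 -> hit
1 -> hit
9 -> hit
1 -> hit
3 -> miss, evict 7, frames {9,1,3}
Hits: 5.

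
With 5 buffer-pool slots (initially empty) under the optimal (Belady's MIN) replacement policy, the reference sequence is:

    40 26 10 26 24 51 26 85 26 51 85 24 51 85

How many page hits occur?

8

40 -> fault, frames [40]
26 -> fault, frames [40, 26]
10 -> fault, frames [40, 26, 10]
26 -> hit
24 -> fault, frames [40, 26, 10, 24]
51 -> fault, frames [40, 26, 10, 24, 51]
26 -> hit
85 -> fault, evict 10, frames [40, 26, 24, 51, 85]
26 -> hit
51 -> hit
85 -> hit
24 -> hit
51 -> hit
85 -> hit
Hits: 8.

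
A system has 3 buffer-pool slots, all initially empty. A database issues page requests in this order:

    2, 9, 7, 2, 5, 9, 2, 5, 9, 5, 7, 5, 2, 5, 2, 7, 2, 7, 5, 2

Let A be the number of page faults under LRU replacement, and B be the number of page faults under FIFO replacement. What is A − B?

Under LRU: F F F . F F . . . . F . F . . . . . . . → 7 faults.
Under FIFO: F F F . F . F . F . F F F . . . . . . . → 9 faults.
A − B = 7 − 9 = -2.

-2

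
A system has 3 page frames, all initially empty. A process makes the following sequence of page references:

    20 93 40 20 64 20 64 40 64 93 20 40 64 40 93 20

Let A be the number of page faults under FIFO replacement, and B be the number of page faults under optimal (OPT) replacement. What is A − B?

Under FIFO: F F F . F F . . . F . F F . . F → 9 faults.
Under OPT: F F F . F . . . . F . . F . . F → 7 faults.
A − B = 9 − 7 = 2.

2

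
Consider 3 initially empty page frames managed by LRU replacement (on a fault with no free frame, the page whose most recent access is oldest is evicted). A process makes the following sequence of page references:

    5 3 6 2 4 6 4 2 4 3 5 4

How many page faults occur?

7

5 -> fault, frames (5)
3 -> fault, frames (5 3)
6 -> fault, frames (5 3 6)
2 -> fault, evict 5, frames (3 6 2)
4 -> fault, evict 3, frames (6 2 4)
6 -> hit
4 -> hit
2 -> hit
4 -> hit
3 -> fault, evict 6, frames (2 4 3)
5 -> fault, evict 2, frames (4 3 5)
4 -> hit
Page faults: 7.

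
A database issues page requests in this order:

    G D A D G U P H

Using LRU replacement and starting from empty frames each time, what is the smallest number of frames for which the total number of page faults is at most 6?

f=1: 8 faults
f=2: 7 faults
f=3: 6 faults
f=4: 6 faults
f=5: 6 faults
f=6: 6 faults
Smallest f with faults ≤ 6 is 3.

3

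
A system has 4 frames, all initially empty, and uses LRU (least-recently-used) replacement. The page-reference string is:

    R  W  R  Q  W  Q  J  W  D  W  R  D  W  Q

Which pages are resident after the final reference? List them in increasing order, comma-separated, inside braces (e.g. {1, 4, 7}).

{D, Q, R, W}

R -> fault, frames {R}
W -> fault, frames {R,W}
R -> hit
Q -> fault, frames {W,R,Q}
W -> hit
Q -> hit
J -> fault, frames {R,W,Q,J}
W -> hit
D -> fault, evict R, frames {Q,J,W,D}
W -> hit
R -> fault, evict Q, frames {J,D,W,R}
D -> hit
W -> hit
Q -> fault, evict J, frames {R,D,W,Q}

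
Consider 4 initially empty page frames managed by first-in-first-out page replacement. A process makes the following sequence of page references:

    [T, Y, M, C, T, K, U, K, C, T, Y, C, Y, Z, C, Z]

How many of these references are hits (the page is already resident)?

6

T: miss, frames [T]
Y: miss, frames [T, Y]
M: miss, frames [T, Y, M]
C: miss, frames [T, Y, M, C]
T: hit
K: miss, evict T, frames [Y, M, C, K]
U: miss, evict Y, frames [M, C, K, U]
K: hit
C: hit
T: miss, evict M, frames [C, K, U, T]
Y: miss, evict C, frames [K, U, T, Y]
C: miss, evict K, frames [U, T, Y, C]
Y: hit
Z: miss, evict U, frames [T, Y, C, Z]
C: hit
Z: hit
Hits: 6.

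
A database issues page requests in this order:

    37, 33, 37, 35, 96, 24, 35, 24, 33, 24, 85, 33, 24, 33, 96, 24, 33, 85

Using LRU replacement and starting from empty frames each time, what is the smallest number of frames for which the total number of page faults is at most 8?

f=1: 18 faults
f=2: 14 faults
f=3: 9 faults
f=4: 8 faults
f=5: 6 faults
f=6: 6 faults
Smallest f with faults ≤ 8 is 4.

4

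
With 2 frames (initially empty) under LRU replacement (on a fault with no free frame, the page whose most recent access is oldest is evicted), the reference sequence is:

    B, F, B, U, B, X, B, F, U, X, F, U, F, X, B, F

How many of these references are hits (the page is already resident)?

4

B -> miss, frames (B)
F -> miss, frames (B F)
B -> hit
U -> miss, evict F, frames (B U)
B -> hit
X -> miss, evict U, frames (B X)
B -> hit
F -> miss, evict X, frames (B F)
U -> miss, evict B, frames (F U)
X -> miss, evict F, frames (U X)
F -> miss, evict U, frames (X F)
U -> miss, evict X, frames (F U)
F -> hit
X -> miss, evict U, frames (F X)
B -> miss, evict F, frames (X B)
F -> miss, evict X, frames (B F)
Hits: 4.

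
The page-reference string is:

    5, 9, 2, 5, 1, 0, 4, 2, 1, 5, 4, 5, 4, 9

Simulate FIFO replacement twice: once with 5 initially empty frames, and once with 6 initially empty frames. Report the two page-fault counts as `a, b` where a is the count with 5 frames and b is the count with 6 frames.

8, 6

5 frames: F F F . F F F . . F . . . F → 8 faults.
6 frames: F F F . F F F . . . . . . . → 6 faults.
6 < 8: adding a frame reduced faults, as is typical.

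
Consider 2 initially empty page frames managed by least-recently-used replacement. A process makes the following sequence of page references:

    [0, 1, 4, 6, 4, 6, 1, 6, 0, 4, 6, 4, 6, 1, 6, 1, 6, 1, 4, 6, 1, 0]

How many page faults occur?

0: miss, frames {0}
1: miss, frames {0,1}
4: miss, evict 0, frames {1,4}
6: miss, evict 1, frames {4,6}
4: hit
6: hit
1: miss, evict 4, frames {6,1}
6: hit
0: miss, evict 1, frames {6,0}
4: miss, evict 6, frames {0,4}
6: miss, evict 0, frames {4,6}
4: hit
6: hit
1: miss, evict 4, frames {6,1}
6: hit
1: hit
6: hit
1: hit
4: miss, evict 6, frames {1,4}
6: miss, evict 1, frames {4,6}
1: miss, evict 4, frames {6,1}
0: miss, evict 6, frames {1,0}
Page faults: 13.

13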